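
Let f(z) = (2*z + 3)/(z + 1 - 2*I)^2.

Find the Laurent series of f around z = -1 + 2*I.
Put w = z - (-1 + 2*I), i.e. z = w - 1 + 2*I. The denominator is w^2, so it suffices to rewrite the numerator in powers of w.

P(z) = 2*z + 3
P(w - 1 + 2*I) = 1 + 4*I + 2*w

Dividing each term by w^2:
  f = (1 + 4*I)/w^2 + 2/w

Substituting back w = z + 1 - 2*I:
  f(z) = (1 + 4*I)/(z + 1 - 2*I)^2 + 2/(z + 1 - 2*I)

The series is finite because the numerator is a polynomial; the negative powers form the principal part, and the coefficient of 1/(z + 1 - 2*I) gives Res(f, -1 + 2*I) = 2.

Final answer: (1 + 4*I)/(z + 1 - 2*I)^2 + 2/(z + 1 - 2*I)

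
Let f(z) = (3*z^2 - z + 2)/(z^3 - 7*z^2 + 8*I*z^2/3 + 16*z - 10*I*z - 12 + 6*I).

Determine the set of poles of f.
The singularities of f are the zeros of the denominator. Factoring,
  z^3 - 7*z^2 + 8*I*z^2/3 + 16*z - 10*I*z - 12 + 6*I = (z - 3 + 3*I)*(z - 1 - I/3)*(z - 3)
so the candidates are z = 3 - 3*I, z = 1 + I/3, z = 3.

Check the numerator P(z) = 3*z^2 - z + 2 at each one:
  P(3 - 3*I) = -1 - 51*I ≠ 0, so z = 3 - 3*I is a (simple) pole.
  P(1 + I/3) = 11/3 + 5*I/3 ≠ 0, so z = 1 + I/3 is a (simple) pole.
  P(3) = 26 ≠ 0, so z = 3 is a (simple) pole.

Poles of f: {1 + I/3, 3 - 3*I, 3}

Final answer: {1 + I/3, 3 - 3*I, 3}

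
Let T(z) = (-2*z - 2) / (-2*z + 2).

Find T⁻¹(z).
Set w = T(z) = (-2*z - 2) / (-2*z + 2) and solve for z:
  w*(-2*z + 2) = -2*z - 2
  2*w + z*(2 - 2*w) + 2 = 0
  z*(2 - 2*w) = -2*w - 2
  z = (2*w + 2)/(2*w - 2)
Renaming the variable, T⁻¹(z) = (2*z + 2)/(2*z - 2) = (z + 1)/(z - 1).
(Check: ad - bc = -8 ≠ 0, so T is invertible.)

Final answer: (z + 1)/(z - 1)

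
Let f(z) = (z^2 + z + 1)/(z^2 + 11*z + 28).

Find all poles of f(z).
{-7, -4}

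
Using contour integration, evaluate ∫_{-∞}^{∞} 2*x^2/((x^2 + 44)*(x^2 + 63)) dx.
Let f(z) = 2*z^2/((z^2 + 44)*(z^2 + 63)). The denominator has no real zeros and deg Q - deg P = 2 ≥ 2, so the integral of f over the upper semicircle |z| = R tends to 0 as R → ∞. Closing the contour in the upper half-plane,
  ∫_{-∞}^{∞} f(x) dx = 2πi · Σ Res(f, z_k)  over the poles with Im z_k > 0.

Zeros of the denominator: z^2 + 63 = 0 gives z = ±3*sqrt(7)*I; z^2 + 44 = 0 gives z = ±2*sqrt(11)*I.
Upper half-plane: z = 2*sqrt(11)*I, z = 3*sqrt(7)*I (simple).

Each pole is a simple zero of Q(z) = z^4 + 107*z^2 + 2772, so Res(f, z₀) = P(z₀)/Q'(z₀) with P(z) = 2*z^2, Q'(z) = 4*z^3 + 214*z:
  Res(f, 2*sqrt(11)*I) = (-88)/(76*sqrt(11)*I) = 2*sqrt(11)*I/19
  Res(f, 3*sqrt(7)*I) = (-126)/(-114*sqrt(7)*I) = -3*sqrt(7)*I/19

Sum of residues: I*(-3*sqrt(7) + 2*sqrt(11))/19
∫_{-∞}^{∞} f(x) dx = 2πi · (I*(-3*sqrt(7) + 2*sqrt(11))/19) = 2*pi*(-2*sqrt(11) + 3*sqrt(7))/19

Final answer: 2*pi*(-2*sqrt(11) + 3*sqrt(7))/19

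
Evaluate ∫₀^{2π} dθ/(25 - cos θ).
Call the integral J. The integrand is 2π-periodic and we integrate over a full period, so shifting θ does not change the value (θ → θ + π flips the sign of the trig term). Hence
  J = ∫₀^{2π} dθ/(25 + cos θ).
Put z = e^{iθ}: then cos θ = (z + 1/z)/2, dθ = dz/(iz), and z runs once counterclockwise around |z| = 1:
  J = ∮_{|z|=1} 1/(25 + (z + 1/z)/2) · dz/(iz) = (2/i) ∮_{|z|=1} dz/(z^2 + 50*z + 1).
The roots of z^2 + 50*z + 1 are z = (-25 ± sqrt(25^2 - 1^2)), with sqrt(624) = 4*sqrt(39); their product is 1, so only z₊ = -25 + 4*sqrt(39) lies inside the unit circle (z₋ = -25 - 4*sqrt(39) lies outside).
z₊ is a simple zero of q(z) = z^2 + 50*z + 1, so Res(1/q, z₊) = 1/q'(z₊) with q'(z) = 2*z + 50; and q'(z₊) = (z₊ - z₋) = 8*sqrt(39).
Therefore J = (2/i) · 2πi · 1/(8*sqrt(39)) = 2*pi/(4*sqrt(39)) = sqrt(39)*pi/78

Final answer: sqrt(39)*pi/78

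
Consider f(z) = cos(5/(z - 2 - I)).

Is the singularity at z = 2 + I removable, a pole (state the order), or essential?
essential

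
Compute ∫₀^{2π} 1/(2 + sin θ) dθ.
Call the integral J. The integrand is 2π-periodic and we integrate over a full period, so shifting θ does not change the value (θ → θ + π/2 turns sin θ into cos θ). Hence
  J = ∫₀^{2π} dθ/(2 + cos θ).
Put z = e^{iθ}: then cos θ = (z + 1/z)/2, dθ = dz/(iz), and z runs once counterclockwise around |z| = 1:
  J = ∮_{|z|=1} 1/(2 + (z + 1/z)/2) · dz/(iz) = (2/i) ∮_{|z|=1} dz/(z^2 + 4*z + 1).
The roots of z^2 + 4*z + 1 are z = (-2 ± sqrt(2^2 - 1^2)), with sqrt(3) = sqrt(3); their product is 1, so only z₊ = -2 + sqrt(3) lies inside the unit circle (z₋ = -2 - sqrt(3) lies outside).
z₊ is a simple zero of q(z) = z^2 + 4*z + 1, so Res(1/q, z₊) = 1/q'(z₊) with q'(z) = 2*z + 4; and q'(z₊) = (z₊ - z₋) = 2*sqrt(3).
Therefore J = (2/i) · 2πi · 1/(2*sqrt(3)) = 2*pi/(sqrt(3)) = 2*sqrt(3)*pi/3

Final answer: 2*sqrt(3)*pi/3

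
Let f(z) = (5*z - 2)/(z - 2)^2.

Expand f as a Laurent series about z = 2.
Put w = z - (2), i.e. z = w + 2. The denominator is w^2, so it suffices to rewrite the numerator in powers of w.

P(z) = 5*z - 2
P(w + 2) = 8 + 5*w

Dividing each term by w^2:
  f = 8/w^2 + 5/w

Substituting back w = z - 2:
  f(z) = 8/(z - 2)^2 + 5/(z - 2)

The series is finite because the numerator is a polynomial; the negative powers form the principal part, and the coefficient of 1/(z - 2) gives Res(f, 2) = 5.

Final answer: 8/(z - 2)^2 + 5/(z - 2)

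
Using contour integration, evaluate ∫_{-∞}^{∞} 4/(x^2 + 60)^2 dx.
sqrt(15)*pi/900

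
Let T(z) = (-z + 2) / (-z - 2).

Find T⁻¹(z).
Set w = T(z) = (-z + 2) / (-z - 2) and solve for z:
  w*(-z - 2) = -z + 2
  -2*w + z*(1 - w) - 2 = 0
  z*(1 - w) = 2*w + 2
  z = (-2*w - 2)/(w - 1)
Renaming the variable, T⁻¹(z) = (-2*z - 2)/(z - 1).
(Check: ad - bc = 4 ≠ 0, so T is invertible.)

Final answer: (-2*z - 2)/(z - 1)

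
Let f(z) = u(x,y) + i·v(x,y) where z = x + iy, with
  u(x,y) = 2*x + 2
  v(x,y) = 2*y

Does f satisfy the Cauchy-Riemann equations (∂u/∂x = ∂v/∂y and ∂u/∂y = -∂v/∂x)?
∂u/∂x = 2
∂v/∂y = 2
∂u/∂y = 0
∂v/∂x = 0
∂u/∂x = ∂v/∂y and ∂u/∂y = -∂v/∂x hold identically; f is analytic.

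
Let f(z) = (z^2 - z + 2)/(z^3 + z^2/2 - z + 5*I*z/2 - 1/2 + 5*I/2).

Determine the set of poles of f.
The singularities of f are the zeros of the denominator. Factoring,
  z^3 + z^2/2 - z + 5*I*z/2 - 1/2 + 5*I/2 = (z - 3/2 + I)*(z + 1 - I)*(z + 1)
so the candidates are z = 3/2 - I, z = -1 + I, z = -1.

Check the numerator P(z) = z^2 - z + 2 at each one:
  P(3/2 - I) = 7/4 - 2*I ≠ 0, so z = 3/2 - I is a (simple) pole.
  P(-1 + I) = 3 - 3*I ≠ 0, so z = -1 + I is a (simple) pole.
  P(-1) = 4 ≠ 0, so z = -1 is a (simple) pole.

Poles of f: {-1, -1 + I, 3/2 - I}

Final answer: {-1, -1 + I, 3/2 - I}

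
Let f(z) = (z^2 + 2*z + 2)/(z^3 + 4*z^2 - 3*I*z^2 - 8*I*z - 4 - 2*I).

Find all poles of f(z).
The singularities of f are the zeros of the denominator. Factoring,
  z^3 + 4*z^2 - 3*I*z^2 - 8*I*z - 4 - 2*I = (z + 3 - I)*(z - I)*(z + 1 - I)
so the candidates are z = -3 + I, z = I, z = -1 + I.

Check the numerator P(z) = z^2 + 2*z + 2 at each one:
  P(-3 + I) = 4 - 4*I ≠ 0, so z = -3 + I is a (simple) pole.
  P(I) = 1 + 2*I ≠ 0, so z = I is a (simple) pole.
  P(-1 + I) = 0, so the factor (z + 1 - I) cancels and z = -1 + I is only a removable singularity, not a pole.

Poles of f: {-3 + I, I}

Final answer: {-3 + I, I}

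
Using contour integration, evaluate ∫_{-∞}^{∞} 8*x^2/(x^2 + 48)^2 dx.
Let f(z) = 8*z^2/(z^2 + 48)^2. The denominator has no real zeros and deg Q - deg P = 2 ≥ 2, so the integral of f over the upper semicircle |z| = R tends to 0 as R → ∞. Closing the contour in the upper half-plane,
  ∫_{-∞}^{∞} f(x) dx = 2πi · Σ Res(f, z_k)  over the poles with Im z_k > 0.

Zeros of the denominator: z^2 + 48 = 0 gives z = ±4*sqrt(3)*I.
Upper half-plane: z = 4*sqrt(3)*I (a pole of order 2).

Write f(z) = g(z)/(z - 4*sqrt(3)*I)^2 with g(z) = 8*z^2/(z + 4*sqrt(3)*I)^2. For a double pole, Res(f, z₀) = g'(z₀):
  g'(z) = 64*sqrt(3)*I*z/(z + 4*sqrt(3)*I)^3
  Res(f, 4*sqrt(3)*I) = g'(4*sqrt(3)*I) = -sqrt(3)*I/6

∫_{-∞}^{∞} f(x) dx = 2πi · (-sqrt(3)*I/6) = sqrt(3)*pi/3

Final answer: sqrt(3)*pi/3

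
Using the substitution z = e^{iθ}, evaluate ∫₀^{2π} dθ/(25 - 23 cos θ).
Call the integral J. The integrand is 2π-periodic and we integrate over a full period, so shifting θ does not change the value (θ → θ + π flips the sign of the trig term). Hence
  J = ∫₀^{2π} dθ/(25 + 23 cos θ).
Put z = e^{iθ}: then cos θ = (z + 1/z)/2, dθ = dz/(iz), and z runs once counterclockwise around |z| = 1:
  J = ∮_{|z|=1} 1/(25 + 23*(z + 1/z)/2) · dz/(iz) = (2/i) ∮_{|z|=1} dz/(23*z^2 + 50*z + 23).
The roots of 23*z^2 + 50*z + 23 are z = (-25 ± sqrt(25^2 - 23^2))/23, with sqrt(96) = 4*sqrt(6); their product is 1, so only z₊ = -25/23 + 4*sqrt(6)/23 lies inside the unit circle (z₋ = -25/23 - 4*sqrt(6)/23 lies outside).
z₊ is a simple zero of q(z) = 23*z^2 + 50*z + 23, so Res(1/q, z₊) = 1/q'(z₊) with q'(z) = 46*z + 50; and q'(z₊) = 23*(z₊ - z₋) = 8*sqrt(6).
Therefore J = (2/i) · 2πi · 1/(8*sqrt(6)) = 2*pi/(4*sqrt(6)) = sqrt(6)*pi/12

Final answer: sqrt(6)*pi/12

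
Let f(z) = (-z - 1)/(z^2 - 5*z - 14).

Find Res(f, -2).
Write f(z) = P(z)/Q(z) with P(z) = -z - 1 and Q(z) = z^2 - 5*z - 14.
The denominator factors as Q(z) = (z - 7)*(z + 2), so z = -2 is a simple zero of Q and P is analytic there; z = -2 is therefore a simple pole and
  Res(f, z₀) = P(z₀)/Q'(z₀).

Q'(z) = 2*z - 5, so Q'(-2) = -9.
P(-2) = 1.

Res(f, -2) = (1)/(-9) = -1/9

Final answer: -1/9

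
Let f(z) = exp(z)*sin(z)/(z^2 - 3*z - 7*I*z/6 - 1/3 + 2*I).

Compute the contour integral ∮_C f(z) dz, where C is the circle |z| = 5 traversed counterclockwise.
pi*(216/325 + 12*I/325)*exp(2*I/3)*sinh(2/3) + pi*(-12/325 + 216*I/325)*exp(3 + I/2)*sin(3 + I/2)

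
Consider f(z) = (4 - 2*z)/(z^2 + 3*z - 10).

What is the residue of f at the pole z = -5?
Write f(z) = P(z)/Q(z) with P(z) = 4 - 2*z and Q(z) = z^2 + 3*z - 10.
The denominator factors as Q(z) = (z - 2)*(z + 5), so z = -5 is a simple zero of Q and P is analytic there; z = -5 is therefore a simple pole and
  Res(f, z₀) = P(z₀)/Q'(z₀).

Q'(z) = 2*z + 3, so Q'(-5) = -7.
P(-5) = 14.

Res(f, -5) = (14)/(-7) = -2

Final answer: -2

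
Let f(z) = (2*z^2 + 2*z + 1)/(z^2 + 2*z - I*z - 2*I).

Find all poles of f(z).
The singularities of f are the zeros of the denominator. Factoring,
  z^2 + 2*z - I*z - 2*I = (z + 2)*(z - I)
so the candidates are z = -2, z = I.

Check the numerator P(z) = 2*z^2 + 2*z + 1 at each one:
  P(-2) = 5 ≠ 0, so z = -2 is a (simple) pole.
  P(I) = -1 + 2*I ≠ 0, so z = I is a (simple) pole.

Poles of f: {-2, I}

Final answer: {-2, I}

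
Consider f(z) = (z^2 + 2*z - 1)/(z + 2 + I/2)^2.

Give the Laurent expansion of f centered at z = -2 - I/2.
Put w = z - (-2 - I/2), i.e. z = w - 2 - I/2. The denominator is w^2, so it suffices to rewrite the numerator in powers of w.

P(z) = z^2 + 2*z - 1
P(w - 2 - I/2) = -5/4 + I + (-2 - I)*w + w^2

Dividing each term by w^2:
  f = (-5/4 + I)/w^2 + (-2 - I)/w + 1

Substituting back w = z + 2 + I/2:
  f(z) = (-5/4 + I)/(z + 2 + I/2)^2 + (-2 - I)/(z + 2 + I/2) + 1

The series is finite because the numerator is a polynomial; the negative powers form the principal part, and the coefficient of 1/(z + 2 + I/2) gives Res(f, -2 - I/2) = -2 - I.

Final answer: (-5/4 + I)/(z + 2 + I/2)^2 + (-2 - I)/(z + 2 + I/2) + 1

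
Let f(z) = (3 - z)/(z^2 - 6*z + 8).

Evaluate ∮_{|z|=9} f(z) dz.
By the residue theorem, ∮_C f(z) dz = 2πi · (sum of the residues of f at the poles inside |z| = 9).

The denominator factors as (z - 2)*(z - 4), so the singularities of f are simple poles at z = 2, z = 4.
  |2|² = 4 < 81 = 9², so this pole is inside the contour.
  |4|² = 16 < 81 = 9², so this pole is inside the contour.

With P(z) = 3 - z and Q(z) = z^2 - 6*z + 8, each pole is simple, so Res(f, z₀) = P(z₀)/Q'(z₀) with Q'(z) = 2*z - 6.
  Res(f, 2) = P(2)/Q'(2) = (1)/(-2) = -1/2
  Res(f, 4) = P(4)/Q'(4) = (-1)/(2) = -1/2

Sum of residues inside C: -1
∮_C f(z) dz = 2πi · (-1) = -2*I*pi

Final answer: -2*I*pi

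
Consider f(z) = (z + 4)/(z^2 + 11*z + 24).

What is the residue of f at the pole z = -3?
1/5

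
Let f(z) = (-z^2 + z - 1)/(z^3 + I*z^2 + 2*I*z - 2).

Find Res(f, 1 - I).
-1/4 + I/4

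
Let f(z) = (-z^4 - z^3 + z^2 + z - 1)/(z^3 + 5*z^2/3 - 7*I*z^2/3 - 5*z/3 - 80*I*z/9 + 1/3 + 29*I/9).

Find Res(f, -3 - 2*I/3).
Write f(z) = P(z)/Q(z) with P(z) = -z^4 - z^3 + z^2 + z - 1 and Q(z) = z^3 + 5*z^2/3 - 7*I*z^2/3 - 5*z/3 - 80*I*z/9 + 1/3 + 29*I/9.
The denominator factors as Q(z) = (z + 3 + 2*I/3)*(z - 1/3)*(z - 1 - 3*I), so z = -3 - 2*I/3 is a simple zero of Q and P is analytic there; z = -3 - 2*I/3 is therefore a simple pole and
  Res(f, z₀) = P(z₀)/Q'(z₀).

Q'(z) = 3*z^2 + 10*z/3 - 14*I*z/3 - 5/3 - 80*I/9, so Q'(-3 - 2*I/3) = 98/9 + 134*I/9.
P(-3 - 2*I/3) = -2401/81 - 1280*I/27.

Res(f, -3 - 2*I/3) = (-2401/81 - 1280*I/27)/(98/9 + 134*I/9) = -374929/124020 - 27293*I/124020

Final answer: -374929/124020 - 27293*I/124020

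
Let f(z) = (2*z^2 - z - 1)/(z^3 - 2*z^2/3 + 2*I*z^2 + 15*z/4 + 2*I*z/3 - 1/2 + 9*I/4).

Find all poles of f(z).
{-I/2, 3*I/2, 2/3 - 3*I}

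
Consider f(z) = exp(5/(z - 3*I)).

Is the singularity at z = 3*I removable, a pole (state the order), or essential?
essential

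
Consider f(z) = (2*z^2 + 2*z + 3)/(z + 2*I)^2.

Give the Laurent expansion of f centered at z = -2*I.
Put w = z - (-2*I), i.e. z = w - 2*I. The denominator is w^2, so it suffices to rewrite the numerator in powers of w.

P(z) = 2*z^2 + 2*z + 3
P(w - 2*I) = -5 - 4*I + (2 - 8*I)*w + 2*w^2

Dividing each term by w^2:
  f = (-5 - 4*I)/w^2 + (2 - 8*I)/w + 2

Substituting back w = z + 2*I:
  f(z) = (-5 - 4*I)/(z + 2*I)^2 + (2 - 8*I)/(z + 2*I) + 2

The series is finite because the numerator is a polynomial; the negative powers form the principal part, and the coefficient of 1/(z + 2*I) gives Res(f, -2*I) = 2 - 8*I.

Final answer: (-5 - 4*I)/(z + 2*I)^2 + (2 - 8*I)/(z + 2*I) + 2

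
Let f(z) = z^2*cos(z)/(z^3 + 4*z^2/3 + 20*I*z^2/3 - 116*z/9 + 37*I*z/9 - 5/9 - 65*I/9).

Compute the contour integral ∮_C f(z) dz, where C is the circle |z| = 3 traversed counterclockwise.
By the residue theorem, ∮_C f(z) dz = 2πi · (sum of the residues of f at the poles inside |z| = 3).

The denominator factors as (z + 1 + 3*I)*(z - 1/3 + 2*I/3)*(z + 2/3 + 3*I), so the singularities of f are simple poles at z = -1 - 3*I, z = 1/3 - 2*I/3, z = -2/3 - 3*I.
  |-1 - 3*I|² = 10 > 9 = 3², so this pole is outside the contour.
  |1/3 - 2*I/3|² = 5/9 < 9 = 3², so this pole is inside the contour.
  |-2/3 - 3*I|² = 85/9 > 9 = 3², so this pole is outside the contour.

With P(z) = z^2*cos(z) and Q(z) = z^3 + 4*z^2/3 + 20*I*z^2/3 - 116*z/9 + 37*I*z/9 - 5/9 - 65*I/9, each pole is simple, so Res(f, z₀) = P(z₀)/Q'(z₀) with Q'(z) = 3*z^2 + 8*z/3 + 40*I*z/3 - 116/9 + 37*I/9.
  Res(f, 1/3 - 2*I/3) = P(1/3 - 2*I/3)/Q'(1/3 - 2*I/3) = ((-1/3 - 4*I/9)*cos(1/3 - 2*I/3))/(-37/9 + 49*I/9) = (-17/754 + 59*I/754)*cos(1/3 - 2*I/3)

∮_C f(z) dz = 2πi · ((-17/754 + 59*I/754)*cos(1/3 - 2*I/3)) = pi*(-59/377 - 17*I/377)*cos(1/3 - 2*I/3)

Final answer: pi*(-59/377 - 17*I/377)*cos(1/3 - 2*I/3)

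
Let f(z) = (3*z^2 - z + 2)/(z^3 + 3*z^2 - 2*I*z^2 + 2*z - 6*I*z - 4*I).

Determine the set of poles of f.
The singularities of f are the zeros of the denominator. Factoring,
  z^3 + 3*z^2 - 2*I*z^2 + 2*z - 6*I*z - 4*I = (z + 1)*(z + 2)*(z - 2*I)
so the candidates are z = -1, z = -2, z = 2*I.

Check the numerator P(z) = 3*z^2 - z + 2 at each one:
  P(-1) = 6 ≠ 0, so z = -1 is a (simple) pole.
  P(-2) = 16 ≠ 0, so z = -2 is a (simple) pole.
  P(2*I) = -10 - 2*I ≠ 0, so z = 2*I is a (simple) pole.

Poles of f: {-2, -1, 2*I}

Final answer: {-2, -1, 2*I}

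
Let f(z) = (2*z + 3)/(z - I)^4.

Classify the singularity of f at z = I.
pole of order 4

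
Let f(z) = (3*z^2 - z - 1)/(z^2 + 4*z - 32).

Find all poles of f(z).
The singularities of f are the zeros of the denominator. Factoring,
  z^2 + 4*z - 32 = (z + 8)*(z - 4)
so the candidates are z = -8, z = 4.

Check the numerator P(z) = 3*z^2 - z - 1 at each one:
  P(-8) = 199 ≠ 0, so z = -8 is a (simple) pole.
  P(4) = 43 ≠ 0, so z = 4 is a (simple) pole.

Poles of f: {-8, 4}

Final answer: {-8, 4}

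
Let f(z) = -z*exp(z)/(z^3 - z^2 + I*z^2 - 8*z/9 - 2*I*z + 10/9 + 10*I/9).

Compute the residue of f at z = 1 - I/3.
(-9/20 - 3*I/5)*exp(1 - I/3)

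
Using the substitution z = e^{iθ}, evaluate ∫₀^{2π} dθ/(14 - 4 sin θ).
Call the integral J. The integrand is 2π-periodic and we integrate over a full period, so shifting θ does not change the value (θ → θ + π/2 turns sin θ into cos θ; θ → θ + π flips the sign of the trig term). Hence
  J = ∫₀^{2π} dθ/(14 + 4 cos θ).
Put z = e^{iθ}: then cos θ = (z + 1/z)/2, dθ = dz/(iz), and z runs once counterclockwise around |z| = 1:
  J = ∮_{|z|=1} 1/(14 + 4*(z + 1/z)/2) · dz/(iz) = (2/i) ∮_{|z|=1} dz/(4*z^2 + 28*z + 4).
The roots of 4*z^2 + 28*z + 4 are z = (-14 ± sqrt(14^2 - 4^2))/4, with sqrt(180) = 6*sqrt(5); their product is 1, so only z₊ = -7/2 + 3*sqrt(5)/2 lies inside the unit circle (z₋ = -7/2 - 3*sqrt(5)/2 lies outside).
z₊ is a simple zero of q(z) = 4*z^2 + 28*z + 4, so Res(1/q, z₊) = 1/q'(z₊) with q'(z) = 8*z + 28; and q'(z₊) = 4*(z₊ - z₋) = 12*sqrt(5).
Therefore J = (2/i) · 2πi · 1/(12*sqrt(5)) = 2*pi/(6*sqrt(5)) = sqrt(5)*pi/15

Final answer: sqrt(5)*pi/15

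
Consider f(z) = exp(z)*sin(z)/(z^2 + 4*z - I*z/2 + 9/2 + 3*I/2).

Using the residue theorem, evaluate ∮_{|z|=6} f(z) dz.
By the residue theorem, ∮_C f(z) dz = 2πi · (sum of the residues of f at the poles inside |z| = 6).

The denominator factors as (z + 1 + I)*(z + 3 - 3*I/2), so the singularities of f are simple poles at z = -1 - I, z = -3 + 3*I/2.
  |-1 - I|² = 2 < 36 = 6², so this pole is inside the contour.
  |-3 + 3*I/2|² = 45/4 < 36 = 6², so this pole is inside the contour.

With P(z) = exp(z)*sin(z) and Q(z) = z^2 + 4*z - I*z/2 + 9/2 + 3*I/2, each pole is simple, so Res(f, z₀) = P(z₀)/Q'(z₀) with Q'(z) = 2*z + 4 - I/2.
  Res(f, -1 - I) = P(-1 - I)/Q'(-1 - I) = (-exp(-1 - I)*sin(1 + I))/(2 - 5*I/2) = (-8/41 - 10*I/41)*exp(-1 - I)*sin(1 + I)
  Res(f, -3 + 3*I/2) = P(-3 + 3*I/2)/Q'(-3 + 3*I/2) = (-exp(-3 + 3*I/2)*sin(3 - 3*I/2))/(-2 + 5*I/2) = (8/41 + 10*I/41)*exp(-3 + 3*I/2)*sin(3 - 3*I/2)

Sum of residues inside C: (-8/41 - 10*I/41)*exp(-1 - I)*sin(1 + I) + (8/41 + 10*I/41)*exp(-3 + 3*I/2)*sin(3 - 3*I/2)
∮_C f(z) dz = 2πi · ((-8/41 - 10*I/41)*exp(-1 - I)*sin(1 + I) + (8/41 + 10*I/41)*exp(-3 + 3*I/2)*sin(3 - 3*I/2)) = pi*(20/41 - 16*I/41)*exp(-1 - I)*sin(1 + I) + pi*(-20/41 + 16*I/41)*exp(-3 + 3*I/2)*sin(3 - 3*I/2)

Final answer: pi*(20/41 - 16*I/41)*exp(-1 - I)*sin(1 + I) + pi*(-20/41 + 16*I/41)*exp(-3 + 3*I/2)*sin(3 - 3*I/2)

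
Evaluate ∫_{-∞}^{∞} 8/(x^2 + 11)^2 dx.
Let f(z) = 8/(z^2 + 11)^2. The denominator has no real zeros and deg Q - deg P = 4 ≥ 2, so the integral of f over the upper semicircle |z| = R tends to 0 as R → ∞. Closing the contour in the upper half-plane,
  ∫_{-∞}^{∞} f(x) dx = 2πi · Σ Res(f, z_k)  over the poles with Im z_k > 0.

Zeros of the denominator: z^2 + 11 = 0 gives z = ±sqrt(11)*I.
Upper half-plane: z = sqrt(11)*I (a pole of order 2).

Write f(z) = g(z)/(z - sqrt(11)*I)^2 with g(z) = 8/(z + sqrt(11)*I)^2. For a double pole, Res(f, z₀) = g'(z₀):
  g'(z) = -16/(z + sqrt(11)*I)^3
  Res(f, sqrt(11)*I) = g'(sqrt(11)*I) = -2*sqrt(11)*I/121

∫_{-∞}^{∞} f(x) dx = 2πi · (-2*sqrt(11)*I/121) = 4*sqrt(11)*pi/121

Final answer: 4*sqrt(11)*pi/121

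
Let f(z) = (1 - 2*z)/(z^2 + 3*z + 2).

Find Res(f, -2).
Write f(z) = P(z)/Q(z) with P(z) = 1 - 2*z and Q(z) = z^2 + 3*z + 2.
The denominator factors as Q(z) = (z + 1)*(z + 2), so z = -2 is a simple zero of Q and P is analytic there; z = -2 is therefore a simple pole and
  Res(f, z₀) = P(z₀)/Q'(z₀).

Q'(z) = 2*z + 3, so Q'(-2) = -1.
P(-2) = 5.

Res(f, -2) = (5)/(-1) = -5

Final answer: -5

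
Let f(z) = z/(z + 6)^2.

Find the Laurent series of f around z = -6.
Put w = z - (-6), i.e. z = w - 6. The denominator is w^2, so it suffices to rewrite the numerator in powers of w.

P(z) = z
P(w - 6) = -6 + w

Dividing each term by w^2:
  f = -6/w^2 + 1/w

Substituting back w = z + 6:
  f(z) = -6/(z + 6)^2 + 1/(z + 6)

The series is finite because the numerator is a polynomial; the negative powers form the principal part, and the coefficient of 1/(z + 6) gives Res(f, -6) = 1.

Final answer: -6/(z + 6)^2 + 1/(z + 6)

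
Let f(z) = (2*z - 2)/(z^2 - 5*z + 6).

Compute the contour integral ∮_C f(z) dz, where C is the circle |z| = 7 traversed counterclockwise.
By the residue theorem, ∮_C f(z) dz = 2πi · (sum of the residues of f at the poles inside |z| = 7).

The denominator factors as (z - 3)*(z - 2), so the singularities of f are simple poles at z = 3, z = 2.
  |3|² = 9 < 49 = 7², so this pole is inside the contour.
  |2|² = 4 < 49 = 7², so this pole is inside the contour.

With P(z) = 2*z - 2 and Q(z) = z^2 - 5*z + 6, each pole is simple, so Res(f, z₀) = P(z₀)/Q'(z₀) with Q'(z) = 2*z - 5.
  Res(f, 3) = P(3)/Q'(3) = (4)/(1) = 4
  Res(f, 2) = P(2)/Q'(2) = (2)/(-1) = -2

Sum of residues inside C: 2
∮_C f(z) dz = 2πi · (2) = 4*I*pi

Final answer: 4*I*pi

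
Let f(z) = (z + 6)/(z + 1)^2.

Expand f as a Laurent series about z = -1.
Put w = z - (-1), i.e. z = w - 1. The denominator is w^2, so it suffices to rewrite the numerator in powers of w.

P(z) = z + 6
P(w - 1) = 5 + w

Dividing each term by w^2:
  f = 5/w^2 + 1/w

Substituting back w = z + 1:
  f(z) = 5/(z + 1)^2 + 1/(z + 1)

The series is finite because the numerator is a polynomial; the negative powers form the principal part, and the coefficient of 1/(z + 1) gives Res(f, -1) = 1.

Final answer: 5/(z + 1)^2 + 1/(z + 1)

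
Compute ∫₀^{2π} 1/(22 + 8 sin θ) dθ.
Call the integral J. The integrand is 2π-periodic and we integrate over a full period, so shifting θ does not change the value (θ → θ + π/2 turns sin θ into cos θ). Hence
  J = ∫₀^{2π} dθ/(22 + 8 cos θ).
Put z = e^{iθ}: then cos θ = (z + 1/z)/2, dθ = dz/(iz), and z runs once counterclockwise around |z| = 1:
  J = ∮_{|z|=1} 1/(22 + 8*(z + 1/z)/2) · dz/(iz) = (2/i) ∮_{|z|=1} dz/(8*z^2 + 44*z + 8).
The roots of 8*z^2 + 44*z + 8 are z = (-22 ± sqrt(22^2 - 8^2))/8, with sqrt(420) = 2*sqrt(105); their product is 1, so only z₊ = -11/4 + sqrt(105)/4 lies inside the unit circle (z₋ = -11/4 - sqrt(105)/4 lies outside).
z₊ is a simple zero of q(z) = 8*z^2 + 44*z + 8, so Res(1/q, z₊) = 1/q'(z₊) with q'(z) = 16*z + 44; and q'(z₊) = 8*(z₊ - z₋) = 4*sqrt(105).
Therefore J = (2/i) · 2πi · 1/(4*sqrt(105)) = 2*pi/(2*sqrt(105)) = sqrt(105)*pi/105

Final answer: sqrt(105)*pi/105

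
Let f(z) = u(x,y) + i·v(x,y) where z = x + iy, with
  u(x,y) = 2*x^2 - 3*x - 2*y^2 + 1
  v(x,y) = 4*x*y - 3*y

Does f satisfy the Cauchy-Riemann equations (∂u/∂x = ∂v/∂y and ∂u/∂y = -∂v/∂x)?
∂u/∂x = 4*x - 3
∂v/∂y = 4*x - 3
∂u/∂y = -4*y
∂v/∂x = 4*y
∂u/∂x = ∂v/∂y and ∂u/∂y = -∂v/∂x hold identically; f is analytic.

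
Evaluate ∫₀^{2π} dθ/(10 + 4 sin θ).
sqrt(21)*pi/21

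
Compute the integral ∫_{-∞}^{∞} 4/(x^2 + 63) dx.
4*sqrt(7)*pi/21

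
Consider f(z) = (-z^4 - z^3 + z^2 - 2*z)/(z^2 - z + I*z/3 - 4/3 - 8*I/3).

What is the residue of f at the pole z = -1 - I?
-99/53 - 51*I/53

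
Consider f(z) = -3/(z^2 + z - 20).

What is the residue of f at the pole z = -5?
Write f(z) = P(z)/Q(z) with P(z) = -3 and Q(z) = z^2 + z - 20.
The denominator factors as Q(z) = (z + 5)*(z - 4), so z = -5 is a simple zero of Q and P is analytic there; z = -5 is therefore a simple pole and
  Res(f, z₀) = P(z₀)/Q'(z₀).

Q'(z) = 2*z + 1, so Q'(-5) = -9.
P(-5) = -3.

Res(f, -5) = (-3)/(-9) = 1/3

Final answer: 1/3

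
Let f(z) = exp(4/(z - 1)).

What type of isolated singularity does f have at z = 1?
essential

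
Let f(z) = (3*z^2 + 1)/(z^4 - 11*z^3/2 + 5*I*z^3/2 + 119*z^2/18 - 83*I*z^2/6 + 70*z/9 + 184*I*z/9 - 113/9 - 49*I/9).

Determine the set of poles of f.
The singularities of f are the zeros of the denominator. Factoring,
  z^4 - 11*z^3/2 + 5*I*z^3/2 + 119*z^2/18 - 83*I*z^2/6 + 70*z/9 + 184*I*z/9 - 113/9 - 49*I/9 = (z - 3 - I/3)*(z - 2 + I/3)*(z - 1 + I)*(z + 1/2 + 3*I/2)
so the candidates are z = 3 + I/3, z = 2 - I/3, z = 1 - I, z = -1/2 - 3*I/2.

Check the numerator P(z) = 3*z^2 + 1 at each one:
  P(3 + I/3) = 83/3 + 6*I ≠ 0, so z = 3 + I/3 is a (simple) pole.
  P(2 - I/3) = 38/3 - 4*I ≠ 0, so z = 2 - I/3 is a (simple) pole.
  P(1 - I) = 1 - 6*I ≠ 0, so z = 1 - I is a (simple) pole.
  P(-1/2 - 3*I/2) = -5 + 9*I/2 ≠ 0, so z = -1/2 - 3*I/2 is a (simple) pole.

Poles of f: {-1/2 - 3*I/2, 1 - I, 2 - I/3, 3 + I/3}

Final answer: {-1/2 - 3*I/2, 1 - I, 2 - I/3, 3 + I/3}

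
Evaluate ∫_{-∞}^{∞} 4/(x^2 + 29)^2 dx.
Let f(z) = 4/(z^2 + 29)^2. The denominator has no real zeros and deg Q - deg P = 4 ≥ 2, so the integral of f over the upper semicircle |z| = R tends to 0 as R → ∞. Closing the contour in the upper half-plane,
  ∫_{-∞}^{∞} f(x) dx = 2πi · Σ Res(f, z_k)  over the poles with Im z_k > 0.

Zeros of the denominator: z^2 + 29 = 0 gives z = ±sqrt(29)*I.
Upper half-plane: z = sqrt(29)*I (a pole of order 2).

Write f(z) = g(z)/(z - sqrt(29)*I)^2 with g(z) = 4/(z + sqrt(29)*I)^2. For a double pole, Res(f, z₀) = g'(z₀):
  g'(z) = -8/(z + sqrt(29)*I)^3
  Res(f, sqrt(29)*I) = g'(sqrt(29)*I) = -sqrt(29)*I/841

∫_{-∞}^{∞} f(x) dx = 2πi · (-sqrt(29)*I/841) = 2*sqrt(29)*pi/841

Final answer: 2*sqrt(29)*pi/841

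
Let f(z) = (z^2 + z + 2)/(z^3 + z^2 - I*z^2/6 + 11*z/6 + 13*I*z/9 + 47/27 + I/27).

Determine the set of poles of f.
{-2/3 + 2*I/3, -2/3 + I, 1/3 - 3*I/2}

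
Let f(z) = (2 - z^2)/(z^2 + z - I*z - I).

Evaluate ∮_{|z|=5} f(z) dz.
pi*(2 + 2*I)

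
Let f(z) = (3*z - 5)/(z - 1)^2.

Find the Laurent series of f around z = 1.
Put w = z - (1), i.e. z = w + 1. The denominator is w^2, so it suffices to rewrite the numerator in powers of w.

P(z) = 3*z - 5
P(w + 1) = -2 + 3*w

Dividing each term by w^2:
  f = -2/w^2 + 3/w

Substituting back w = z - 1:
  f(z) = -2/(z - 1)^2 + 3/(z - 1)

The series is finite because the numerator is a polynomial; the negative powers form the principal part, and the coefficient of 1/(z - 1) gives Res(f, 1) = 3.

Final answer: -2/(z - 1)^2 + 3/(z - 1)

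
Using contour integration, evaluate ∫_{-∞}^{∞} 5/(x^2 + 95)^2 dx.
Let f(z) = 5/(z^2 + 95)^2. The denominator has no real zeros and deg Q - deg P = 4 ≥ 2, so the integral of f over the upper semicircle |z| = R tends to 0 as R → ∞. Closing the contour in the upper half-plane,
  ∫_{-∞}^{∞} f(x) dx = 2πi · Σ Res(f, z_k)  over the poles with Im z_k > 0.

Zeros of the denominator: z^2 + 95 = 0 gives z = ±sqrt(95)*I.
Upper half-plane: z = sqrt(95)*I (a pole of order 2).

Write f(z) = g(z)/(z - sqrt(95)*I)^2 with g(z) = 5/(z + sqrt(95)*I)^2. For a double pole, Res(f, z₀) = g'(z₀):
  g'(z) = -10/(z + sqrt(95)*I)^3
  Res(f, sqrt(95)*I) = g'(sqrt(95)*I) = -sqrt(95)*I/7220

∫_{-∞}^{∞} f(x) dx = 2πi · (-sqrt(95)*I/7220) = sqrt(95)*pi/3610

Final answer: sqrt(95)*pi/3610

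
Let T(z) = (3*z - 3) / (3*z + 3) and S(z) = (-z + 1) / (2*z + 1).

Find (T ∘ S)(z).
-3*z/(z + 2)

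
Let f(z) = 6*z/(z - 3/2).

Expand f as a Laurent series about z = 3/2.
9/(z - 3/2) + 6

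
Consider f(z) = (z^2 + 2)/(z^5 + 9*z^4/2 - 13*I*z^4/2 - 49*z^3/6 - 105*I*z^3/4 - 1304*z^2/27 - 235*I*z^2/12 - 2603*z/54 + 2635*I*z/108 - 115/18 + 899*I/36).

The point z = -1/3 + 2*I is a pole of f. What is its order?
Factor the denominator:
  z^5 + 9*z^4/2 - 13*I*z^4/2 - 49*z^3/6 - 105*I*z^3/4 - 1304*z^2/27 - 235*I*z^2/12 - 2603*z/54 + 2635*I*z/108 - 115/18 + 899*I/36 = (z + 1/3 - 2*I)^3*(z + 2 - I/2)*(z + 3/2)

The numerator P(z) = z^2 + 2 has P(-1/3 + 2*I) = -17/9 - 4*I/3 ≠ 0, so no factor of (z + 1/3 - 2*I) cancels.
Near z = -1/3 + 2*I we can therefore write f(z) = g(z)/(z + 1/3 - 2*I)^3 with g analytic at -1/3 + 2*I and g(-1/3 + 2*I) ≠ 0 (g is the numerator divided by the remaining denominator factors).

Hence z = -1/3 + 2*I is a pole of order 3.

Final answer: 3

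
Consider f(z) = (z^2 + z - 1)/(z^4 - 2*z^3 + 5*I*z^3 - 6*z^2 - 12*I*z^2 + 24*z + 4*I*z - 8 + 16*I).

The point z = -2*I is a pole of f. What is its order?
3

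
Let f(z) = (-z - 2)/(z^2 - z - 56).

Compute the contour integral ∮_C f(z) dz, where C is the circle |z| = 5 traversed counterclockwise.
0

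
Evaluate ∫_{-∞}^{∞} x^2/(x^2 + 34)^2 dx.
Let f(z) = z^2/(z^2 + 34)^2. The denominator has no real zeros and deg Q - deg P = 2 ≥ 2, so the integral of f over the upper semicircle |z| = R tends to 0 as R → ∞. Closing the contour in the upper half-plane,
  ∫_{-∞}^{∞} f(x) dx = 2πi · Σ Res(f, z_k)  over the poles with Im z_k > 0.

Zeros of the denominator: z^2 + 34 = 0 gives z = ±sqrt(34)*I.
Upper half-plane: z = sqrt(34)*I (a pole of order 2).

Write f(z) = g(z)/(z - sqrt(34)*I)^2 with g(z) = z^2/(z + sqrt(34)*I)^2. For a double pole, Res(f, z₀) = g'(z₀):
  g'(z) = 2*sqrt(34)*I*z/(z + sqrt(34)*I)^3
  Res(f, sqrt(34)*I) = g'(sqrt(34)*I) = -sqrt(34)*I/136

∫_{-∞}^{∞} f(x) dx = 2πi · (-sqrt(34)*I/136) = sqrt(34)*pi/68

Final answer: sqrt(34)*pi/68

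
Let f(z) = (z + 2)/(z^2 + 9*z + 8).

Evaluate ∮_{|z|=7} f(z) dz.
By the residue theorem, ∮_C f(z) dz = 2πi · (sum of the residues of f at the poles inside |z| = 7).

The denominator factors as (z + 8)*(z + 1), so the singularities of f are simple poles at z = -8, z = -1.
  |-8|² = 64 > 49 = 7², so this pole is outside the contour.
  |-1|² = 1 < 49 = 7², so this pole is inside the contour.

With P(z) = z + 2 and Q(z) = z^2 + 9*z + 8, each pole is simple, so Res(f, z₀) = P(z₀)/Q'(z₀) with Q'(z) = 2*z + 9.
  Res(f, -1) = P(-1)/Q'(-1) = (1)/(7) = 1/7

∮_C f(z) dz = 2πi · (1/7) = 2*I*pi/7

Final answer: 2*I*pi/7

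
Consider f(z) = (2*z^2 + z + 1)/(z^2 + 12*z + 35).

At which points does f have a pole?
The singularities of f are the zeros of the denominator. Factoring,
  z^2 + 12*z + 35 = (z + 5)*(z + 7)
so the candidates are z = -5, z = -7.

Check the numerator P(z) = 2*z^2 + z + 1 at each one:
  P(-5) = 46 ≠ 0, so z = -5 is a (simple) pole.
  P(-7) = 92 ≠ 0, so z = -7 is a (simple) pole.

Poles of f: {-7, -5}

Final answer: {-7, -5}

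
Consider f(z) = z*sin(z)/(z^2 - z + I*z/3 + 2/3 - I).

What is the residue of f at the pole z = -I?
(9/34 - 15*I/34)*sinh(1)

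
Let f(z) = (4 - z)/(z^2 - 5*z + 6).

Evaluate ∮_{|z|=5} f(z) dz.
By the residue theorem, ∮_C f(z) dz = 2πi · (sum of the residues of f at the poles inside |z| = 5).

The denominator factors as (z - 3)*(z - 2), so the singularities of f are simple poles at z = 3, z = 2.
  |3|² = 9 < 25 = 5², so this pole is inside the contour.
  |2|² = 4 < 25 = 5², so this pole is inside the contour.

With P(z) = 4 - z and Q(z) = z^2 - 5*z + 6, each pole is simple, so Res(f, z₀) = P(z₀)/Q'(z₀) with Q'(z) = 2*z - 5.
  Res(f, 3) = P(3)/Q'(3) = (1)/(1) = 1
  Res(f, 2) = P(2)/Q'(2) = (2)/(-1) = -2

Sum of residues inside C: -1
∮_C f(z) dz = 2πi · (-1) = -2*I*pi

Final answer: -2*I*pi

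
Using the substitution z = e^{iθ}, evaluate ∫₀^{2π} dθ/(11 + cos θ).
sqrt(30)*pi/30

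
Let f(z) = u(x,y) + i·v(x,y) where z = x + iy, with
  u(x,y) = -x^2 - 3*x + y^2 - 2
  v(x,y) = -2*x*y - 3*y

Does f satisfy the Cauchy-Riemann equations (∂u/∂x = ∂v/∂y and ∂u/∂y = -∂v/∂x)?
∂u/∂x = -2*x - 3
∂v/∂y = -2*x - 3
∂u/∂y = 2*y
∂v/∂x = -2*y
∂u/∂x = ∂v/∂y and ∂u/∂y = -∂v/∂x hold identically; f is analytic.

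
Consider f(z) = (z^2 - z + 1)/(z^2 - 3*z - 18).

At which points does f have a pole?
The singularities of f are the zeros of the denominator. Factoring,
  z^2 - 3*z - 18 = (z - 6)*(z + 3)
so the candidates are z = 6, z = -3.

Check the numerator P(z) = z^2 - z + 1 at each one:
  P(6) = 31 ≠ 0, so z = 6 is a (simple) pole.
  P(-3) = 13 ≠ 0, so z = -3 is a (simple) pole.

Poles of f: {-3, 6}

Final answer: {-3, 6}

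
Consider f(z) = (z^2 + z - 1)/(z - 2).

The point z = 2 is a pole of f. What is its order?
1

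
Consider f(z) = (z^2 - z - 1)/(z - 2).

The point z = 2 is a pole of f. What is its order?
Factor the denominator:
  z - 2 = (z - 2)

The numerator P(z) = z^2 - z - 1 has P(2) = 1 ≠ 0, so no factor of (z - 2) cancels.
Near z = 2 we can therefore write f(z) = g(z)/(z - 2) with g analytic at 2 and g(2) ≠ 0 (g is just the numerator).

Hence z = 2 is a pole of order 1.

Final answer: 1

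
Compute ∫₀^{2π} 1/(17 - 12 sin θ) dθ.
2*sqrt(145)*pi/145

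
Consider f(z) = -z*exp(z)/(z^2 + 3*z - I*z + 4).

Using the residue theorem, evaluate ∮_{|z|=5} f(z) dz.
By the residue theorem, ∮_C f(z) dz = 2πi · (sum of the residues of f at the poles inside |z| = 5).

The denominator factors as (z + 2 - 2*I)*(z + 1 + I), so the singularities of f are simple poles at z = -2 + 2*I, z = -1 - I.
  |-2 + 2*I|² = 8 < 25 = 5², so this pole is inside the contour.
  |-1 - I|² = 2 < 25 = 5², so this pole is inside the contour.

With P(z) = -z*exp(z) and Q(z) = z^2 + 3*z - I*z + 4, each pole is simple, so Res(f, z₀) = P(z₀)/Q'(z₀) with Q'(z) = 2*z + 3 - I.
  Res(f, -2 + 2*I) = P(-2 + 2*I)/Q'(-2 + 2*I) = ((2 - 2*I)*exp(-2 + 2*I))/(-1 + 3*I) = (-4/5 - 2*I/5)*exp(-2 + 2*I)
  Res(f, -1 - I) = P(-1 - I)/Q'(-1 - I) = ((1 + I)*exp(-1 - I))/(1 - 3*I) = (-1/5 + 2*I/5)*exp(-1 - I)

Sum of residues inside C: (-4/5 - 2*I/5)*exp(-2 + 2*I) + (-1/5 + 2*I/5)*exp(-1 - I)
∮_C f(z) dz = 2πi · ((-4/5 - 2*I/5)*exp(-2 + 2*I) + (-1/5 + 2*I/5)*exp(-1 - I)) = pi*(-4/5 - 2*I/5)*exp(-1 - I) + pi*(4/5 - 8*I/5)*exp(-2 + 2*I)

Final answer: pi*(-4/5 - 2*I/5)*exp(-1 - I) + pi*(4/5 - 8*I/5)*exp(-2 + 2*I)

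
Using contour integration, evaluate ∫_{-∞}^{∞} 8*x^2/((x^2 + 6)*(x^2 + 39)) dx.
Let f(z) = 8*z^2/((z^2 + 6)*(z^2 + 39)). The denominator has no real zeros and deg Q - deg P = 2 ≥ 2, so the integral of f over the upper semicircle |z| = R tends to 0 as R → ∞. Closing the contour in the upper half-plane,
  ∫_{-∞}^{∞} f(x) dx = 2πi · Σ Res(f, z_k)  over the poles with Im z_k > 0.

Zeros of the denominator: z^2 + 6 = 0 gives z = ±sqrt(6)*I; z^2 + 39 = 0 gives z = ±sqrt(39)*I.
Upper half-plane: z = sqrt(39)*I, z = sqrt(6)*I (simple).

Each pole is a simple zero of Q(z) = z^4 + 45*z^2 + 234, so Res(f, z₀) = P(z₀)/Q'(z₀) with P(z) = 8*z^2, Q'(z) = 4*z^3 + 90*z:
  Res(f, sqrt(39)*I) = (-312)/(-66*sqrt(39)*I) = -4*sqrt(39)*I/33
  Res(f, sqrt(6)*I) = (-48)/(66*sqrt(6)*I) = 4*sqrt(6)*I/33

Sum of residues: 4*I*(-sqrt(39) + sqrt(6))/33
∫_{-∞}^{∞} f(x) dx = 2πi · (4*I*(-sqrt(39) + sqrt(6))/33) = 8*pi*(-sqrt(6) + sqrt(39))/33

Final answer: 8*pi*(-sqrt(6) + sqrt(39))/33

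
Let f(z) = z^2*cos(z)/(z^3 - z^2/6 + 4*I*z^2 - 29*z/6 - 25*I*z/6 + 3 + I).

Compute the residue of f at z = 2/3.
(-268/2465 - 84*I/2465)*cos(2/3)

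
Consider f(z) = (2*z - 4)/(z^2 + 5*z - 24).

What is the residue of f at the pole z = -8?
Write f(z) = P(z)/Q(z) with P(z) = 2*z - 4 and Q(z) = z^2 + 5*z - 24.
The denominator factors as Q(z) = (z - 3)*(z + 8), so z = -8 is a simple zero of Q and P is analytic there; z = -8 is therefore a simple pole and
  Res(f, z₀) = P(z₀)/Q'(z₀).

Q'(z) = 2*z + 5, so Q'(-8) = -11.
P(-8) = -20.

Res(f, -8) = (-20)/(-11) = 20/11

Final answer: 20/11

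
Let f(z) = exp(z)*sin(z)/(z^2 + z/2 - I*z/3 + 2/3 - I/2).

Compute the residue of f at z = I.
(60/109 + 18*I/109)*exp(I)*sinh(1)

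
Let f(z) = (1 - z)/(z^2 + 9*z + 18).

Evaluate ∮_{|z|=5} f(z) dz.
8*I*pi/3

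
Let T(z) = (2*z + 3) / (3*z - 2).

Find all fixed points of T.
T(z) = z means 2*z + 3 = z*(3*z - 2), i.e.
  3*z^2 - 4*z - 3 = 0.
Discriminant: (-4)^2 - 4*(3)*(-3) = 52, so the roots are real.
  z = (4 ± sqrt(52))/(2*(3))
Fixed points: {2/3 - sqrt(13)/3, 2/3 + sqrt(13)/3}

Final answer: {2/3 - sqrt(13)/3, 2/3 + sqrt(13)/3}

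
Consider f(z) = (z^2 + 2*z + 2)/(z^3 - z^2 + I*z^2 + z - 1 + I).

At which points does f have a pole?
The singularities of f are the zeros of the denominator. Factoring,
  z^3 - z^2 + I*z^2 + z - 1 + I = (z - 1 + I)*(z + I)*(z - I)
so the candidates are z = 1 - I, z = -I, z = I.

Check the numerator P(z) = z^2 + 2*z + 2 at each one:
  P(1 - I) = 4 - 4*I ≠ 0, so z = 1 - I is a (simple) pole.
  P(-I) = 1 - 2*I ≠ 0, so z = -I is a (simple) pole.
  P(I) = 1 + 2*I ≠ 0, so z = I is a (simple) pole.

Poles of f: {-I, I, 1 - I}

Final answer: {-I, I, 1 - I}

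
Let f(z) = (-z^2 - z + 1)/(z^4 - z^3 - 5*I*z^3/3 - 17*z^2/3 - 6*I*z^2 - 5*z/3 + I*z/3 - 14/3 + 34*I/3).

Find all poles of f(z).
The singularities of f are the zeros of the denominator. Factoring,
  z^4 - z^3 - 5*I*z^3/3 - 17*z^2/3 - 6*I*z^2 - 5*z/3 + I*z/3 - 14/3 + 34*I/3 = (z + 2)*(z - 3 - 2*I)*(z - 1 - 2*I/3)*(z + 1 + I)
so the candidates are z = -2, z = 3 + 2*I, z = 1 + 2*I/3, z = -1 - I.

Check the numerator P(z) = -z^2 - z + 1 at each one:
  P(-2) = -1 ≠ 0, so z = -2 is a (simple) pole.
  P(3 + 2*I) = -7 - 14*I ≠ 0, so z = 3 + 2*I is a (simple) pole.
  P(1 + 2*I/3) = -5/9 - 2*I ≠ 0, so z = 1 + 2*I/3 is a (simple) pole.
  P(-1 - I) = 2 - I ≠ 0, so z = -1 - I is a (simple) pole.

Poles of f: {-2, -1 - I, 1 + 2*I/3, 3 + 2*I}

Final answer: {-2, -1 - I, 1 + 2*I/3, 3 + 2*I}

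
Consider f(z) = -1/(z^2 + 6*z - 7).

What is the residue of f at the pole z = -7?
1/8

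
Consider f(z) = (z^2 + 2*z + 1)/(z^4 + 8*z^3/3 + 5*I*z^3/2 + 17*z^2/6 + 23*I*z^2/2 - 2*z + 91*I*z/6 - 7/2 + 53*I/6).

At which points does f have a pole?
The singularities of f are the zeros of the denominator. Factoring,
  z^4 + 8*z^3/3 + 5*I*z^3/2 + 17*z^2/6 + 23*I*z^2/2 - 2*z + 91*I*z/6 - 7/2 + 53*I/6 = (z + 1 - I/2)*(z + 2 - I)*(z + 2/3 + I)*(z - 1 + 3*I)
so the candidates are z = -1 + I/2, z = -2 + I, z = -2/3 - I, z = 1 - 3*I.

Check the numerator P(z) = z^2 + 2*z + 1 at each one:
  P(-1 + I/2) = -1/4 ≠ 0, so z = -1 + I/2 is a (simple) pole.
  P(-2 + I) = -2*I ≠ 0, so z = -2 + I is a (simple) pole.
  P(-2/3 - I) = -8/9 - 2*I/3 ≠ 0, so z = -2/3 - I is a (simple) pole.
  P(1 - 3*I) = -5 - 12*I ≠ 0, so z = 1 - 3*I is a (simple) pole.

Poles of f: {-2 + I, -1 + I/2, -2/3 - I, 1 - 3*I}

Final answer: {-2 + I, -1 + I/2, -2/3 - I, 1 - 3*I}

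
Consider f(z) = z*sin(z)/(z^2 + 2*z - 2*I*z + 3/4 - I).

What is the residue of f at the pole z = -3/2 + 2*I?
Write f(z) = P(z)/Q(z) with P(z) = z*sin(z) and Q(z) = z^2 + 2*z - 2*I*z + 3/4 - I.
The denominator factors as Q(z) = (z + 3/2 - 2*I)*(z + 1/2), so z = -3/2 + 2*I is a simple zero of Q and P is analytic there; z = -3/2 + 2*I is therefore a simple pole and
  Res(f, z₀) = P(z₀)/Q'(z₀).

Q'(z) = 2*z + 2 - 2*I, so Q'(-3/2 + 2*I) = -1 + 2*I.
P(-3/2 + 2*I) = (3/2 - 2*I)*sin(3/2 - 2*I).

Res(f, -3/2 + 2*I) = ((3/2 - 2*I)*sin(3/2 - 2*I))/(-1 + 2*I) = (-11/10 - I/5)*sin(3/2 - 2*I)

Final answer: (-11/10 - I/5)*sin(3/2 - 2*I)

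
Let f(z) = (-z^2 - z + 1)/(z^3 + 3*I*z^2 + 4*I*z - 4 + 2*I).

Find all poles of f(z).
{-1 + I, -I, 1 - 3*I}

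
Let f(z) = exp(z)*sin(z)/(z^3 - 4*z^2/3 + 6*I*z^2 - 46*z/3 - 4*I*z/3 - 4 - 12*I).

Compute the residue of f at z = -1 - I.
Write f(z) = P(z)/Q(z) with P(z) = exp(z)*sin(z) and Q(z) = z^3 - 4*z^2/3 + 6*I*z^2 - 46*z/3 - 4*I*z/3 - 4 - 12*I.
The denominator factors as Q(z) = (z + 2/3 + 2*I)*(z - 3 + 3*I)*(z + 1 + I), so z = -1 - I is a simple zero of Q and P is analytic there; z = -1 - I is therefore a simple pole and
  Res(f, z₀) = P(z₀)/Q'(z₀).

Q'(z) = 3*z^2 - 8*z/3 + 12*I*z - 46/3 - 4*I/3, so Q'(-1 - I) = -2/3 - 14*I/3.
P(-1 - I) = -exp(-1 - I)*sin(1 + I).

Res(f, -1 - I) = (-exp(-1 - I)*sin(1 + I))/(-2/3 - 14*I/3) = (3/100 - 21*I/100)*exp(-1 - I)*sin(1 + I)

Final answer: (3/100 - 21*I/100)*exp(-1 - I)*sin(1 + I)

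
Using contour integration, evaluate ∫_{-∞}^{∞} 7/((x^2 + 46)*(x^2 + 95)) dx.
Let f(z) = 7/((z^2 + 46)*(z^2 + 95)). The denominator has no real zeros and deg Q - deg P = 4 ≥ 2, so the integral of f over the upper semicircle |z| = R tends to 0 as R → ∞. Closing the contour in the upper half-plane,
  ∫_{-∞}^{∞} f(x) dx = 2πi · Σ Res(f, z_k)  over the poles with Im z_k > 0.

Zeros of the denominator: z^2 + 95 = 0 gives z = ±sqrt(95)*I; z^2 + 46 = 0 gives z = ±sqrt(46)*I.
Upper half-plane: z = sqrt(46)*I, z = sqrt(95)*I (simple).

Each pole is a simple zero of Q(z) = z^4 + 141*z^2 + 4370, so Res(f, z₀) = P(z₀)/Q'(z₀) with P(z) = 7, Q'(z) = 4*z^3 + 282*z:
  Res(f, sqrt(46)*I) = (7)/(98*sqrt(46)*I) = -sqrt(46)*I/644
  Res(f, sqrt(95)*I) = (7)/(-98*sqrt(95)*I) = sqrt(95)*I/1330

Sum of residues: I*(-sqrt(46)/644 + sqrt(95)/1330)
∫_{-∞}^{∞} f(x) dx = 2πi · (I*(-sqrt(46)/644 + sqrt(95)/1330)) = pi*(-46*sqrt(95) + 95*sqrt(46))/30590

Final answer: pi*(-46*sqrt(95) + 95*sqrt(46))/30590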